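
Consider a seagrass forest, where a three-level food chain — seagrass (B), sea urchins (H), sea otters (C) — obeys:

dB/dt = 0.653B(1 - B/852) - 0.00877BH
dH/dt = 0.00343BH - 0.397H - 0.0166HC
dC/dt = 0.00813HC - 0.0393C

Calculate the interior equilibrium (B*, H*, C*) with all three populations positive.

B* ≈ 797, H* ≈ 4.83, C* ≈ 141

From dC/dt = 0: 0.00813H* = 0.0393, so H* = 4.83.
From dB/dt = 0: 0.653(1 - B*/852) = 0.00877·4.83, giving B* = 852·(1 - 0.0649) = 797.
From dH/dt = 0: 0.00343·797 - 0.397 = 0.0166C*, so C* = 2.34/0.0166 = 141.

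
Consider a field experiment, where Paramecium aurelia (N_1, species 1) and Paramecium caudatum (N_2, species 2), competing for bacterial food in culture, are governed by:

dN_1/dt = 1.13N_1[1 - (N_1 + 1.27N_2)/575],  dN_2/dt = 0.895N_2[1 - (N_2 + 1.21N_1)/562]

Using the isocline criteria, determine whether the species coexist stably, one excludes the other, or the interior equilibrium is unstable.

unstable coexistence (outcome depends on initial conditions)

Compare the nullcline intercepts: K1/α12 = 575/1.27 = 453 < K2 = 562; K2/α21 = 562/1.21 = 464 < K1 = 575.
Since both are reversed, neither can invade when rare; the interior point is a saddle.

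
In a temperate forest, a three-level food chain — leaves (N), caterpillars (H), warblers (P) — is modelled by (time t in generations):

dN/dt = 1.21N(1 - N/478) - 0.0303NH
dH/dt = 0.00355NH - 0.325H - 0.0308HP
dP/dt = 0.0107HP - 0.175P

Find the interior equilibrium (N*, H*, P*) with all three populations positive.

N* ≈ 282, H* ≈ 16.4, P* ≈ 22

From dP/dt = 0: 0.0107H* = 0.175, so H* = 16.4.
From dN/dt = 0: 1.21(1 - N*/478) = 0.0303·16.4, giving N* = 478·(1 - 0.41) = 282.
From dH/dt = 0: 0.00355·282 - 0.325 = 0.0308P*, so P* = 0.677/0.0308 = 22.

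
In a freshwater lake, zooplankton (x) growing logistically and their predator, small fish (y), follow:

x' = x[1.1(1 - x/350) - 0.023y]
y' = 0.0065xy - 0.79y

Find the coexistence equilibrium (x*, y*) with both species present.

From dy/dt = 0 with y > 0: 0.0065x* = 0.79, so x* = 122.
Substitute into dx/dt = 0: 1.1(1 - 122/350) = 0.023y*.
The bracket is 0.653, giving y* = 0.718/0.023 = 31.2.

x* ≈ 122, y* ≈ 31.2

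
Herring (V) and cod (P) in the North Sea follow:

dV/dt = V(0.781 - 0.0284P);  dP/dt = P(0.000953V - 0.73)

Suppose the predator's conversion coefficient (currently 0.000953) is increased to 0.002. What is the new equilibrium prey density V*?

V* ≈ 365

At the interior fixed point, setting dP/dt = 0 with P > 0 fixes V* = (predator death rate)/(VP coefficient) — independent of the other coefficients.
With the change, V* = 0.73/0.002 = 365; it falls from 766.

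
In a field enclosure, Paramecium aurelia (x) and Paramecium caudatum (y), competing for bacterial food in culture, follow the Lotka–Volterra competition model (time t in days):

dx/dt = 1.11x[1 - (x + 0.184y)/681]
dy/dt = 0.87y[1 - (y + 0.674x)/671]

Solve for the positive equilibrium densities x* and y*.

Setting both brackets to zero gives the nullclines x + 0.184y = 681 and 0.674x + y = 671.
Substituting y = 671 - 0.674x into the first: x(1 - 0.184·0.674) = 681 - 0.184·671.
So x* = 558/0.876 = 636, and then y* = 671 - 0.674·636 = 242.

x* ≈ 636, y* ≈ 242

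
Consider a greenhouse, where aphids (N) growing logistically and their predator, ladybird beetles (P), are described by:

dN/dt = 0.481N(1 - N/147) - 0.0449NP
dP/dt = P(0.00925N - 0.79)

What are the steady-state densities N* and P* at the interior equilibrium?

From dP/dt = 0 with P > 0: 0.00925N* = 0.79, so N* = 85.4.
Substitute into dN/dt = 0: 0.481(1 - 85.4/147) = 0.0449P*.
The bracket is 0.419, giving P* = 0.202/0.0449 = 4.49.

N* ≈ 85.4, P* ≈ 4.49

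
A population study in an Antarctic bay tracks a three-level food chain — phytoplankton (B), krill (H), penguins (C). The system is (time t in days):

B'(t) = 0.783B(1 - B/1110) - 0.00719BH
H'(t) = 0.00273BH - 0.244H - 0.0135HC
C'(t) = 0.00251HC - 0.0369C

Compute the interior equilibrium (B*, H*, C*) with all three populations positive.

From dC/dt = 0: 0.00251H* = 0.0369, so H* = 14.7.
From dB/dt = 0: 0.783(1 - B*/1110) = 0.00719·14.7, giving B* = 1110·(1 - 0.135) = 960.
From dH/dt = 0: 0.00273·960 - 0.244 = 0.0135C*, so C* = 2.38/0.0135 = 176.

B* ≈ 960, H* ≈ 14.7, C* ≈ 176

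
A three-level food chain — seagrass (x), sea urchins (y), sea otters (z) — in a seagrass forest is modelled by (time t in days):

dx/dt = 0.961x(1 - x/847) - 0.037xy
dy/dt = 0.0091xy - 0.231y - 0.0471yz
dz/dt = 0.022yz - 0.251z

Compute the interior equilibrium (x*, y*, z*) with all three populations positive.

x* ≈ 475, y* ≈ 11.4, z* ≈ 86.9

From dz/dt = 0: 0.022y* = 0.251, so y* = 11.4.
From dx/dt = 0: 0.961(1 - x*/847) = 0.037·11.4, giving x* = 847·(1 - 0.439) = 475.
From dy/dt = 0: 0.0091·475 - 0.231 = 0.0471z*, so z* = 4.09/0.0471 = 86.9.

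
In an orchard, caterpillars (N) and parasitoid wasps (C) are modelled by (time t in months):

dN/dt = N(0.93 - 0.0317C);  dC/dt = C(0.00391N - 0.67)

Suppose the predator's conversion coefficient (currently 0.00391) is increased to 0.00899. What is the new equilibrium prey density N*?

At the interior fixed point, setting dC/dt = 0 with C > 0 fixes N* = (predator death rate)/(NC coefficient) — independent of the other coefficients.
With the change, N* = 0.67/0.00899 = 74.5; it falls from 171.

N* ≈ 74.5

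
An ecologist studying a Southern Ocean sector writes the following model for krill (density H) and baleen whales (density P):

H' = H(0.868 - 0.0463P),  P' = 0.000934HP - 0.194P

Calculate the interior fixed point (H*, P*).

H* ≈ 208, P* ≈ 18.7

Set dP/dt = 0 with P > 0: 0.000934H - 0.194 = 0, so H* = 0.194/0.000934 = 208.
Set dH/dt = 0 with H > 0: 0.868 - 0.0463P = 0, so P* = 0.868/0.0463 = 18.7.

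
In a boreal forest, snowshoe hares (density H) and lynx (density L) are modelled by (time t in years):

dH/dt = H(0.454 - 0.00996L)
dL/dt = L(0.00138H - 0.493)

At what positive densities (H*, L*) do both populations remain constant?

Set dL/dt = 0 with L > 0: 0.00138H - 0.493 = 0, so H* = 0.493/0.00138 = 357.
Set dH/dt = 0 with H > 0: 0.454 - 0.00996L = 0, so L* = 0.454/0.00996 = 45.6.

H* ≈ 357, L* ≈ 45.6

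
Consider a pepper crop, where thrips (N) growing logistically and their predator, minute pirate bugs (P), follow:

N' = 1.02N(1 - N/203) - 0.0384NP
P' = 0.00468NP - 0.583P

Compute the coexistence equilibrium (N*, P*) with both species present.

From dP/dt = 0 with P > 0: 0.00468N* = 0.583, so N* = 125.
Substitute into dN/dt = 0: 1.02(1 - 125/203) = 0.0384P*.
The bracket is 0.386, giving P* = 0.394/0.0384 = 10.3.

N* ≈ 125, P* ≈ 10.3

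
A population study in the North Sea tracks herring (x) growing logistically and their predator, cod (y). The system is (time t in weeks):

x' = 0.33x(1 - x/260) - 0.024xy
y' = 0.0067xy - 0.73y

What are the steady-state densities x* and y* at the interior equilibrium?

From dy/dt = 0 with y > 0: 0.0067x* = 0.73, so x* = 109.
Substitute into dx/dt = 0: 0.33(1 - 109/260) = 0.024y*.
The bracket is 0.581, giving y* = 0.192/0.024 = 7.99.

x* ≈ 109, y* ≈ 7.99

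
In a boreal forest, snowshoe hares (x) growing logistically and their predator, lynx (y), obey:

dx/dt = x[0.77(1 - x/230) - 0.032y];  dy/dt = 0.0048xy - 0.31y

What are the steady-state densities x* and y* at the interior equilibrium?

x* ≈ 64.6, y* ≈ 17.3

From dy/dt = 0 with y > 0: 0.0048x* = 0.31, so x* = 64.6.
Substitute into dx/dt = 0: 0.77(1 - 64.6/230) = 0.032y*.
The bracket is 0.719, giving y* = 0.554/0.032 = 17.3.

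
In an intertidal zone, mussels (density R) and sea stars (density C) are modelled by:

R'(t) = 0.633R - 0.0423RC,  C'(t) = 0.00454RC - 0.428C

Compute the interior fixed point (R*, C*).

Set dC/dt = 0 with C > 0: 0.00454R - 0.428 = 0, so R* = 0.428/0.00454 = 94.3.
Set dR/dt = 0 with R > 0: 0.633 - 0.0423C = 0, so C* = 0.633/0.0423 = 15.

R* ≈ 94.3, C* ≈ 15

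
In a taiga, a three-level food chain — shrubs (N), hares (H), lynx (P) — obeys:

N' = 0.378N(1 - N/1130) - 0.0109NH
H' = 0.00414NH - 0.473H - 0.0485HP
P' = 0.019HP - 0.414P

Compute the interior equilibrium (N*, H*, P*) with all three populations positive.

N* ≈ 420, H* ≈ 21.8, P* ≈ 26.1

From dP/dt = 0: 0.019H* = 0.414, so H* = 21.8.
From dN/dt = 0: 0.378(1 - N*/1130) = 0.0109·21.8, giving N* = 1130·(1 - 0.628) = 420.
From dH/dt = 0: 0.00414·420 - 0.473 = 0.0485P*, so P* = 1.27/0.0485 = 26.1.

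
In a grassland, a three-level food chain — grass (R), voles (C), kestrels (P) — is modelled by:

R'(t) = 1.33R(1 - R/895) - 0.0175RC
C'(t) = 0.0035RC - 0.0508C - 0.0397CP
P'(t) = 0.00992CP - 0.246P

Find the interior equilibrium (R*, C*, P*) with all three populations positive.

R* ≈ 603, C* ≈ 24.8, P* ≈ 51.9

From dP/dt = 0: 0.00992C* = 0.246, so C* = 24.8.
From dR/dt = 0: 1.33(1 - R*/895) = 0.0175·24.8, giving R* = 895·(1 - 0.326) = 603.
From dC/dt = 0: 0.0035·603 - 0.0508 = 0.0397P*, so P* = 2.06/0.0397 = 51.9.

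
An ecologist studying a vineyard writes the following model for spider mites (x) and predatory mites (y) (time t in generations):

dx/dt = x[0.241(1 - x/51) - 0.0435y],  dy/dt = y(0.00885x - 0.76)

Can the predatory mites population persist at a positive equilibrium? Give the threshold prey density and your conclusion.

Threshold x = 85.9; K < 85.9, so no, the predator goes extinct.

The predator equation gives dy/dt > 0 only when x > 0.76/0.00885 = 85.9.
Without the predator, x → K = 51. Since 51 < 85.9, the predator cannot invade.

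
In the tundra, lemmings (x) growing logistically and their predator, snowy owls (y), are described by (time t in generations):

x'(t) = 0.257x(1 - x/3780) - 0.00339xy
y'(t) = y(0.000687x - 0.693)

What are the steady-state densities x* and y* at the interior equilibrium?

From dy/dt = 0 with y > 0: 0.000687x* = 0.693, so x* = 1010.
Substitute into dx/dt = 0: 0.257(1 - 1010/3780) = 0.00339y*.
The bracket is 0.733, giving y* = 0.188/0.00339 = 55.6.

x* ≈ 1010, y* ≈ 55.6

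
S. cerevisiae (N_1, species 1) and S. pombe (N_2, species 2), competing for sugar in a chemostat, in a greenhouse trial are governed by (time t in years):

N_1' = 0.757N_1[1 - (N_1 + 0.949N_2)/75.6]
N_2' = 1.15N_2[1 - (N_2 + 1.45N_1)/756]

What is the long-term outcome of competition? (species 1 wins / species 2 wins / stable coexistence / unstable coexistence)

species 2 excludes species 1

Compare the nullcline intercepts: K1/α12 = 75.6/0.949 = 79.7 < K2 = 756; K2/α21 = 756/1.45 = 521 > K1 = 75.6.
Since the inequalities point opposite ways, species 2 can invade but species 1 cannot.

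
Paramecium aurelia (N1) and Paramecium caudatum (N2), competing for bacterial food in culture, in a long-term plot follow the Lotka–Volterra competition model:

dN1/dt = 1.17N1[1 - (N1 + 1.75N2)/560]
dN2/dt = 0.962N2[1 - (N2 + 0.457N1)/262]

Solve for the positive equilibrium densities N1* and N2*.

N1* ≈ 507, N2* ≈ 30.4

Setting both brackets to zero gives the nullclines N1 + 1.75N2 = 560 and 0.457N1 + N2 = 262.
Substituting N2 = 262 - 0.457N1 into the first: N1(1 - 1.75·0.457) = 560 - 1.75·262.
So N1* = 102/0.2 = 507, and then N2* = 262 - 0.457·507 = 30.4.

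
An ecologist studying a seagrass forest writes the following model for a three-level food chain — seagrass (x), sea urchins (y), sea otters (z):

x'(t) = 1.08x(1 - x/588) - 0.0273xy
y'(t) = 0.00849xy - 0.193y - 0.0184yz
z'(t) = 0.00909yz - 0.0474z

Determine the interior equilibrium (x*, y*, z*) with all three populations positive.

x* ≈ 510, y* ≈ 5.21, z* ≈ 225

From dz/dt = 0: 0.00909y* = 0.0474, so y* = 5.21.
From dx/dt = 0: 1.08(1 - x*/588) = 0.0273·5.21, giving x* = 588·(1 - 0.132) = 510.
From dy/dt = 0: 0.00849·510 - 0.193 = 0.0184z*, so z* = 4.14/0.0184 = 225.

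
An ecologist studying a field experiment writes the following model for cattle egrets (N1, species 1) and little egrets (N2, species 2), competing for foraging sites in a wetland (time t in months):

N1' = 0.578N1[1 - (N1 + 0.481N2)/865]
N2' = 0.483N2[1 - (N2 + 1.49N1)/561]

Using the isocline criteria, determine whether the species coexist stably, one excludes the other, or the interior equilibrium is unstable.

species 1 excludes species 2

Compare the nullcline intercepts: K1/α12 = 865/0.481 = 1800 > K2 = 561; K2/α21 = 561/1.49 = 377 < K1 = 865.
Since the inequalities point opposite ways, species 1 can invade but species 2 cannot.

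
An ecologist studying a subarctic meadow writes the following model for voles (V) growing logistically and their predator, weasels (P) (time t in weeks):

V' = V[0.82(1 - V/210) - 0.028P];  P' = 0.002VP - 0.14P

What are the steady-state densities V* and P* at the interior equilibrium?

From dP/dt = 0 with P > 0: 0.002V* = 0.14, so V* = 70.
Substitute into dV/dt = 0: 0.82(1 - 70/210) = 0.028P*.
The bracket is 0.667, giving P* = 0.547/0.028 = 19.5.

V* ≈ 70, P* ≈ 19.5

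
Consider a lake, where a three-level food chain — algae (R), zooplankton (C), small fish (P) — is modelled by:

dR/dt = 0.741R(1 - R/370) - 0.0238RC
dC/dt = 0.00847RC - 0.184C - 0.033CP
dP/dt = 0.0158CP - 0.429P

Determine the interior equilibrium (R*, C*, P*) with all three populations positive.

From dP/dt = 0: 0.0158C* = 0.429, so C* = 27.2.
From dR/dt = 0: 0.741(1 - R*/370) = 0.0238·27.2, giving R* = 370·(1 - 0.872) = 47.3.
From dC/dt = 0: 0.00847·47.3 - 0.184 = 0.033P*, so P* = 0.217/0.033 = 6.57.

R* ≈ 47.3, C* ≈ 27.2, P* ≈ 6.57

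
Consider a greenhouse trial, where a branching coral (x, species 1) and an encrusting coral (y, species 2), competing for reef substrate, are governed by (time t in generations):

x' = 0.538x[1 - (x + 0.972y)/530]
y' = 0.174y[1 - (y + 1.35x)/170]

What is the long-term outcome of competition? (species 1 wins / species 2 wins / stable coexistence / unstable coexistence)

Compare the nullcline intercepts: K1/α12 = 530/0.972 = 545 > K2 = 170; K2/α21 = 170/1.35 = 126 < K1 = 530.
Since the inequalities point opposite ways, species 1 can invade but species 2 cannot.

species 1 excludes species 2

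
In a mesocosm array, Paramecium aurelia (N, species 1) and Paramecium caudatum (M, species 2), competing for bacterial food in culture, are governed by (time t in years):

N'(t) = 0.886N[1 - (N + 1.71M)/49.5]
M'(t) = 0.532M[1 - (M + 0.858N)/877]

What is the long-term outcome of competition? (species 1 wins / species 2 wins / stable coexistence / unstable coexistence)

Compare the nullcline intercepts: K1/α12 = 49.5/1.71 = 28.9 < K2 = 877; K2/α21 = 877/0.858 = 1020 > K1 = 49.5.
Since the inequalities point opposite ways, species 2 can invade but species 1 cannot.

species 2 excludes species 1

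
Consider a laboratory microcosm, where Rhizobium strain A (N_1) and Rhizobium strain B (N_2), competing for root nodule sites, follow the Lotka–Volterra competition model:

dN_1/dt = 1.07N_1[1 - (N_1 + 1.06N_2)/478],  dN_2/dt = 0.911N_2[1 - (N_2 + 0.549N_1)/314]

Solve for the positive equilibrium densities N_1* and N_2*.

N_1* ≈ 347, N_2* ≈ 123

Setting both brackets to zero gives the nullclines N_1 + 1.06N_2 = 478 and 0.549N_1 + N_2 = 314.
Substituting N_2 = 314 - 0.549N_1 into the first: N_1(1 - 1.06·0.549) = 478 - 1.06·314.
So N_1* = 145/0.418 = 347, and then N_2* = 314 - 0.549·347 = 123.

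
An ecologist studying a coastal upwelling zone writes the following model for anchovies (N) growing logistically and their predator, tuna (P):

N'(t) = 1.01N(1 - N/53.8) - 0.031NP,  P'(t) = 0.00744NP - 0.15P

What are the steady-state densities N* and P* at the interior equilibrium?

N* ≈ 20.2, P* ≈ 20.4

From dP/dt = 0 with P > 0: 0.00744N* = 0.15, so N* = 20.2.
Substitute into dN/dt = 0: 1.01(1 - 20.2/53.8) = 0.031P*.
The bracket is 0.625, giving P* = 0.632/0.031 = 20.4.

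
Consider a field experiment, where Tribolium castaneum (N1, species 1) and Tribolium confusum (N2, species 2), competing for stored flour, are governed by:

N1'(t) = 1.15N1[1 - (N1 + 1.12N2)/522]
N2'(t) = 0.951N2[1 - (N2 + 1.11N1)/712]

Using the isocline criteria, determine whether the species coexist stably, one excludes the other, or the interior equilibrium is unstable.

species 2 excludes species 1

Compare the nullcline intercepts: K1/α12 = 522/1.12 = 466 < K2 = 712; K2/α21 = 712/1.11 = 641 > K1 = 522.
Since the inequalities point opposite ways, species 2 can invade but species 1 cannot.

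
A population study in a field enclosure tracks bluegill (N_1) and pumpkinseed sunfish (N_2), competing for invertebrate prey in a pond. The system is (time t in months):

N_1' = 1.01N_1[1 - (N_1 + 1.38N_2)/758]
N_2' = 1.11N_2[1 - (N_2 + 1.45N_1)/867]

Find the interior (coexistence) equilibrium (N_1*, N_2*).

N_1* ≈ 438, N_2* ≈ 232

Setting both brackets to zero gives the nullclines N_1 + 1.38N_2 = 758 and 1.45N_1 + N_2 = 867.
Substituting N_2 = 867 - 1.45N_1 into the first: N_1(1 - 1.38·1.45) = 758 - 1.38·867.
So N_1* = -438/-1 = 438, and then N_2* = 867 - 1.45·438 = 232.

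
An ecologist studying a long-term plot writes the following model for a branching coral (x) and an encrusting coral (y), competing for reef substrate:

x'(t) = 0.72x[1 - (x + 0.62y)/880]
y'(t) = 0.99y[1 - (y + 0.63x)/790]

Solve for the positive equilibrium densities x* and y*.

x* ≈ 640, y* ≈ 387

Setting both brackets to zero gives the nullclines x + 0.62y = 880 and 0.63x + y = 790.
Substituting y = 790 - 0.63x into the first: x(1 - 0.62·0.63) = 880 - 0.62·790.
So x* = 390/0.609 = 640, and then y* = 790 - 0.63·640 = 387.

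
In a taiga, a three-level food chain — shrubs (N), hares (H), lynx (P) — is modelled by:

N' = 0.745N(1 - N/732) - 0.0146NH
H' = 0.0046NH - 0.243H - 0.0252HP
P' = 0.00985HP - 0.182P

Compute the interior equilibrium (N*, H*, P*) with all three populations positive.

From dP/dt = 0: 0.00985H* = 0.182, so H* = 18.5.
From dN/dt = 0: 0.745(1 - N*/732) = 0.0146·18.5, giving N* = 732·(1 - 0.362) = 467.
From dH/dt = 0: 0.0046·467 - 0.243 = 0.0252P*, so P* = 1.9/0.0252 = 75.6.

N* ≈ 467, H* ≈ 18.5, P* ≈ 75.6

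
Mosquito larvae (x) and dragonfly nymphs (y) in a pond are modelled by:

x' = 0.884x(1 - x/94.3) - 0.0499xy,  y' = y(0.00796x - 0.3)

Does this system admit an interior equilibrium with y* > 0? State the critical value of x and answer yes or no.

Threshold x = 37.7; K > 37.7, so yes, the predator persists.

The predator equation gives dy/dt > 0 only when x > 0.3/0.00796 = 37.7.
Without the predator, x → K = 94.3. Since 94.3 > 37.7, the predator can invade and persist.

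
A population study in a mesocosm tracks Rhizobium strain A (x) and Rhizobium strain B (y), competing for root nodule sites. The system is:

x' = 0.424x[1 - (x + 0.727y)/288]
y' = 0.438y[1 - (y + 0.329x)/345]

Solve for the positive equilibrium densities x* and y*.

x* ≈ 48.9, y* ≈ 329

Setting both brackets to zero gives the nullclines x + 0.727y = 288 and 0.329x + y = 345.
Substituting y = 345 - 0.329x into the first: x(1 - 0.727·0.329) = 288 - 0.727·345.
So x* = 37.2/0.761 = 48.9, and then y* = 345 - 0.329·48.9 = 329.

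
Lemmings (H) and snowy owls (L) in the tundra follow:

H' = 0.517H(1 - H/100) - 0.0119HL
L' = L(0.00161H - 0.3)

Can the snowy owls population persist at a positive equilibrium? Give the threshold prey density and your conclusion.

The predator equation gives dL/dt > 0 only when H > 0.3/0.00161 = 186.
Without the predator, H → K = 100. Since 100 < 186, the predator cannot invade.

Threshold H = 186; K < 186, so no, the predator goes extinct.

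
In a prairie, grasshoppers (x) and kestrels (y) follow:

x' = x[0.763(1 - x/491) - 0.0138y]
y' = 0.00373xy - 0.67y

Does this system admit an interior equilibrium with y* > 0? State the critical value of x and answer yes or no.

The predator equation gives dy/dt > 0 only when x > 0.67/0.00373 = 180.
Without the predator, x → K = 491. Since 491 > 180, the predator can invade and persist.

Threshold x = 180; K > 180, so yes, the predator persists.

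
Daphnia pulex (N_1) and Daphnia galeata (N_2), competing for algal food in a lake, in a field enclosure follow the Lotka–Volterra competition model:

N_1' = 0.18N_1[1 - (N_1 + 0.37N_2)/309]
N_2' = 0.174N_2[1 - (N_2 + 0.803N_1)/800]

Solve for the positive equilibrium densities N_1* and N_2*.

Setting both brackets to zero gives the nullclines N_1 + 0.37N_2 = 309 and 0.803N_1 + N_2 = 800.
Substituting N_2 = 800 - 0.803N_1 into the first: N_1(1 - 0.37·0.803) = 309 - 0.37·800.
So N_1* = 13/0.703 = 18.5, and then N_2* = 800 - 0.803·18.5 = 785.

N_1* ≈ 18.5, N_2* ≈ 785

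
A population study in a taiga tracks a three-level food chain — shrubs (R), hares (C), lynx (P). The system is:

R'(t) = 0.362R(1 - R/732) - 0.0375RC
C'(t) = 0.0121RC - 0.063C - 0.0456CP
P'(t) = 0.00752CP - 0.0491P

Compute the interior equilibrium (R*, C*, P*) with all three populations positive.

R* ≈ 237, C* ≈ 6.53, P* ≈ 61.5

From dP/dt = 0: 0.00752C* = 0.0491, so C* = 6.53.
From dR/dt = 0: 0.362(1 - R*/732) = 0.0375·6.53, giving R* = 732·(1 - 0.676) = 237.
From dC/dt = 0: 0.0121·237 - 0.063 = 0.0456P*, so P* = 2.8/0.0456 = 61.5.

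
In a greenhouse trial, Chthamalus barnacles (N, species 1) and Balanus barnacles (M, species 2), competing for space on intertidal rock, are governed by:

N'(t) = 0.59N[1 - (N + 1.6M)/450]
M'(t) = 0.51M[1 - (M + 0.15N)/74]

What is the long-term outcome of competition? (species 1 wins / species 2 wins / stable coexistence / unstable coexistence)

Compare the nullcline intercepts: K1/α12 = 450/1.6 = 281 > K2 = 74; K2/α21 = 74/0.15 = 493 > K1 = 450.
Since both inequalities hold, each species can invade when rare, so the interior equilibrium is stable.

stable coexistence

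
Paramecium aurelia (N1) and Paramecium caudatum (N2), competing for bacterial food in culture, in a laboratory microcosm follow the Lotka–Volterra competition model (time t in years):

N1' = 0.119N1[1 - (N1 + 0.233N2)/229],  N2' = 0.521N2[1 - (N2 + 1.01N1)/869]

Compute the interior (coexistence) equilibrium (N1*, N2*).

Setting both brackets to zero gives the nullclines N1 + 0.233N2 = 229 and 1.01N1 + N2 = 869.
Substituting N2 = 869 - 1.01N1 into the first: N1(1 - 0.233·1.01) = 229 - 0.233·869.
So N1* = 26.5/0.765 = 34.7, and then N2* = 869 - 1.01·34.7 = 834.

N1* ≈ 34.7, N2* ≈ 834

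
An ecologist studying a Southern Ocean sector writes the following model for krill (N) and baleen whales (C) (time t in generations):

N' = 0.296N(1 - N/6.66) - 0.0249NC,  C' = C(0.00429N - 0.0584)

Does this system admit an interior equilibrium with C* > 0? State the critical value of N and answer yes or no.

The predator equation gives dC/dt > 0 only when N > 0.0584/0.00429 = 13.6.
Without the predator, N → K = 6.66. Since 6.66 < 13.6, the predator cannot invade.

Threshold N = 13.6; K < 13.6, so no, the predator goes extinct.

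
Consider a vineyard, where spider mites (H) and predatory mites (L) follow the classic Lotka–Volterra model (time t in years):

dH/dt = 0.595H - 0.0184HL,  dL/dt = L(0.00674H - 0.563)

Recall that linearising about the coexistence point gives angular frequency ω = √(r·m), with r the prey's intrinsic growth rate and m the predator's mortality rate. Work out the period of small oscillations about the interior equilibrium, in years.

Here r = 0.595 and m = 0.563, so r·m = 0.335.
ω = √0.335 = 0.579 per year, hence T = 2π/ω ≈ 10.9 years.

T ≈ 10.9 years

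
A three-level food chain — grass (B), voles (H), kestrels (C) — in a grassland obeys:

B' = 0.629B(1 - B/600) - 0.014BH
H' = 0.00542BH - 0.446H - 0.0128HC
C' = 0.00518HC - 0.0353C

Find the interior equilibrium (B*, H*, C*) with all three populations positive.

B* ≈ 509, H* ≈ 6.81, C* ≈ 181

From dC/dt = 0: 0.00518H* = 0.0353, so H* = 6.81.
From dB/dt = 0: 0.629(1 - B*/600) = 0.014·6.81, giving B* = 600·(1 - 0.152) = 509.
From dH/dt = 0: 0.00542·509 - 0.446 = 0.0128C*, so C* = 2.31/0.0128 = 181.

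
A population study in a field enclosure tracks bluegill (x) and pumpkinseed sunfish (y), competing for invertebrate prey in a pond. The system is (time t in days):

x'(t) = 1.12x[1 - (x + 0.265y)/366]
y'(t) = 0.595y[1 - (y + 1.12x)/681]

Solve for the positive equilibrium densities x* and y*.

Setting both brackets to zero gives the nullclines x + 0.265y = 366 and 1.12x + y = 681.
Substituting y = 681 - 1.12x into the first: x(1 - 0.265·1.12) = 366 - 0.265·681.
So x* = 186/0.703 = 264, and then y* = 681 - 1.12·264 = 385.

x* ≈ 264, y* ≈ 385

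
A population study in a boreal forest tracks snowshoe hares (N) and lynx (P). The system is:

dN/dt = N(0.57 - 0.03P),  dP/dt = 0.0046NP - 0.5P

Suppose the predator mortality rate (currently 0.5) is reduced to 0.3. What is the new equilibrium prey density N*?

N* ≈ 65.2

At the interior fixed point, setting dP/dt = 0 with P > 0 fixes N* = (predator death rate)/(NP coefficient) — independent of the other coefficients.
With the change, N* = 0.3/0.0046 = 65.2; it falls from 109.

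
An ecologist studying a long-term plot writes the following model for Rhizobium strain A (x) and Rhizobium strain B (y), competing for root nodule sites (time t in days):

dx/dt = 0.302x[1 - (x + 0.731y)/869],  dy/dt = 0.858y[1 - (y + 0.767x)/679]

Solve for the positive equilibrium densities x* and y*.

x* ≈ 848, y* ≈ 28.4

Setting both brackets to zero gives the nullclines x + 0.731y = 869 and 0.767x + y = 679.
Substituting y = 679 - 0.767x into the first: x(1 - 0.731·0.767) = 869 - 0.731·679.
So x* = 373/0.439 = 848, and then y* = 679 - 0.767·848 = 28.4.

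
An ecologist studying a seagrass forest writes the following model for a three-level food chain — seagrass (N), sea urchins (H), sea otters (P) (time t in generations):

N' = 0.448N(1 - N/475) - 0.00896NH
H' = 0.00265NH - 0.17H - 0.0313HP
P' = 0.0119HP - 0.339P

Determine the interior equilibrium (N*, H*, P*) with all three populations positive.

N* ≈ 204, H* ≈ 28.5, P* ≈ 11.9

From dP/dt = 0: 0.0119H* = 0.339, so H* = 28.5.
From dN/dt = 0: 0.448(1 - N*/475) = 0.00896·28.5, giving N* = 475·(1 - 0.57) = 204.
From dH/dt = 0: 0.00265·204 - 0.17 = 0.0313P*, so P* = 0.372/0.0313 = 11.9.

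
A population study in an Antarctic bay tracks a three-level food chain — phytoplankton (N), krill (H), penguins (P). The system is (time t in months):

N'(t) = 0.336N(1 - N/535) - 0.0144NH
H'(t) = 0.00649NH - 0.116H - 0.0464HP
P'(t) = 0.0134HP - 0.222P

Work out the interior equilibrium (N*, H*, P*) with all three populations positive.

From dP/dt = 0: 0.0134H* = 0.222, so H* = 16.6.
From dN/dt = 0: 0.336(1 - N*/535) = 0.0144·16.6, giving N* = 535·(1 - 0.71) = 155.
From dH/dt = 0: 0.00649·155 - 0.116 = 0.0464P*, so P* = 0.891/0.0464 = 19.2.

N* ≈ 155, H* ≈ 16.6, P* ≈ 19.2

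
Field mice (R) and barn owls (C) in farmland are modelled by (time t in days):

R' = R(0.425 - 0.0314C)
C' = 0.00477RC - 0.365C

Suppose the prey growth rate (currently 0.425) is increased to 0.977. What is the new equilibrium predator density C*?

At the interior fixed point, setting dR/dt = 0 with R > 0 fixes C* = (prey growth rate)/(RC coefficient) — independent of the other coefficients.
With the change, C* = 0.977/0.0314 = 31.1; it rises from 13.5.

C* ≈ 31.1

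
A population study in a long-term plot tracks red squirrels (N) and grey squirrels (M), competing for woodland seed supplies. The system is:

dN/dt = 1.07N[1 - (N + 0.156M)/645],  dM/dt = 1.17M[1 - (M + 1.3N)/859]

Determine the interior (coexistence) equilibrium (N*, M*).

N* ≈ 641, M* ≈ 25.7

Setting both brackets to zero gives the nullclines N + 0.156M = 645 and 1.3N + M = 859.
Substituting M = 859 - 1.3N into the first: N(1 - 0.156·1.3) = 645 - 0.156·859.
So N* = 511/0.797 = 641, and then M* = 859 - 1.3·641 = 25.7.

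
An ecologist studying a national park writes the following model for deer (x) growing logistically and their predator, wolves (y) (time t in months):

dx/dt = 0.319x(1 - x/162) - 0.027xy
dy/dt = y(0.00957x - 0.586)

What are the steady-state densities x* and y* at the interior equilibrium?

From dy/dt = 0 with y > 0: 0.00957x* = 0.586, so x* = 61.2.
Substitute into dx/dt = 0: 0.319(1 - 61.2/162) = 0.027y*.
The bracket is 0.622, giving y* = 0.198/0.027 = 7.35.

x* ≈ 61.2, y* ≈ 7.35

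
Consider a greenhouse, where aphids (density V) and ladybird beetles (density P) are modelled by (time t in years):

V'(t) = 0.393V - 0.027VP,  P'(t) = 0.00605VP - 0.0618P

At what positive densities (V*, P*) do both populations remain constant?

V* ≈ 10.2, P* ≈ 14.6

Set dP/dt = 0 with P > 0: 0.00605V - 0.0618 = 0, so V* = 0.0618/0.00605 = 10.2.
Set dV/dt = 0 with V > 0: 0.393 - 0.027P = 0, so P* = 0.393/0.027 = 14.6.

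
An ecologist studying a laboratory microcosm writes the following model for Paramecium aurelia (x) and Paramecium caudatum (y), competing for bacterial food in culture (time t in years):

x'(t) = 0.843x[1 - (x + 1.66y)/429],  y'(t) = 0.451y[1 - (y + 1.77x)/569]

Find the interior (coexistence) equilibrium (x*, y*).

Setting both brackets to zero gives the nullclines x + 1.66y = 429 and 1.77x + y = 569.
Substituting y = 569 - 1.77x into the first: x(1 - 1.66·1.77) = 429 - 1.66·569.
So x* = -516/-1.94 = 266, and then y* = 569 - 1.77·266 = 98.2.

x* ≈ 266, y* ≈ 98.2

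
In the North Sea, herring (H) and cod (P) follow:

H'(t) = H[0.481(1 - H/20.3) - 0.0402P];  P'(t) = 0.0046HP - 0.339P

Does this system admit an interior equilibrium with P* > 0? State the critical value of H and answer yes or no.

The predator equation gives dP/dt > 0 only when H > 0.339/0.0046 = 73.7.
Without the predator, H → K = 20.3. Since 20.3 < 73.7, the predator cannot invade.

Threshold H = 73.7; K < 73.7, so no, the predator goes extinct.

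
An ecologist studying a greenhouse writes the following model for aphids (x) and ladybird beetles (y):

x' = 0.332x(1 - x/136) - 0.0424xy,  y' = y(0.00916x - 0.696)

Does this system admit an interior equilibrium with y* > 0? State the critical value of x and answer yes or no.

The predator equation gives dy/dt > 0 only when x > 0.696/0.00916 = 76.
Without the predator, x → K = 136. Since 136 > 76, the predator can invade and persist.

Threshold x = 76; K > 76, so yes, the predator persists.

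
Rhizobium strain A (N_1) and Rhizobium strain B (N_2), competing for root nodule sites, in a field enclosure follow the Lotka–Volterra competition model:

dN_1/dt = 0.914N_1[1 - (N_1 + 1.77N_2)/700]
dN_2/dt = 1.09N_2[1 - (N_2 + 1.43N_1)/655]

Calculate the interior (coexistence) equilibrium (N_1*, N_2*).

N_1* ≈ 300, N_2* ≈ 226

Setting both brackets to zero gives the nullclines N_1 + 1.77N_2 = 700 and 1.43N_1 + N_2 = 655.
Substituting N_2 = 655 - 1.43N_1 into the first: N_1(1 - 1.77·1.43) = 700 - 1.77·655.
So N_1* = -459/-1.53 = 300, and then N_2* = 655 - 1.43·300 = 226.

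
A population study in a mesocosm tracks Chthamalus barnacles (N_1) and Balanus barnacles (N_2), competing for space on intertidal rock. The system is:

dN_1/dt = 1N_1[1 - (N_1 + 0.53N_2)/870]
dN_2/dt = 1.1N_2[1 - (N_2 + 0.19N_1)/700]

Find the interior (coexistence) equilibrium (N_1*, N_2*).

Setting both brackets to zero gives the nullclines N_1 + 0.53N_2 = 870 and 0.19N_1 + N_2 = 700.
Substituting N_2 = 700 - 0.19N_1 into the first: N_1(1 - 0.53·0.19) = 870 - 0.53·700.
So N_1* = 499/0.899 = 555, and then N_2* = 700 - 0.19·555 = 595.

N_1* ≈ 555, N_2* ≈ 595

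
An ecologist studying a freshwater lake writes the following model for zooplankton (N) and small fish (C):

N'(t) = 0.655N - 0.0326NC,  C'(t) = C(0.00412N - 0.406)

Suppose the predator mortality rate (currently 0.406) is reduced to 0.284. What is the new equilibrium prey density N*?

N* ≈ 68.9

At the interior fixed point, setting dC/dt = 0 with C > 0 fixes N* = (predator death rate)/(NC coefficient) — independent of the other coefficients.
With the change, N* = 0.284/0.00412 = 68.9; it falls from 98.5.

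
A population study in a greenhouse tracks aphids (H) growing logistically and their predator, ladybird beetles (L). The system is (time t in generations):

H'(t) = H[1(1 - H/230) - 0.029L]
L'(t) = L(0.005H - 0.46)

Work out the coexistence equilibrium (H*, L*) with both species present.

From dL/dt = 0 with L > 0: 0.005H* = 0.46, so H* = 92.
Substitute into dH/dt = 0: 1(1 - 92/230) = 0.029L*.
The bracket is 0.6, giving L* = 0.6/0.029 = 20.7.

H* ≈ 92, L* ≈ 20.7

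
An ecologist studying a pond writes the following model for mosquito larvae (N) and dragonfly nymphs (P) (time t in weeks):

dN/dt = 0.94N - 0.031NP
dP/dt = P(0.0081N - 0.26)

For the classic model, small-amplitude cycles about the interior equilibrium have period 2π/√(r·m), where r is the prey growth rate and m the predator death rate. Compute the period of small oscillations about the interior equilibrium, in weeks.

T ≈ 12.7 weeks

Here r = 0.94 and m = 0.26, so r·m = 0.244.
ω = √0.244 = 0.494 per week, hence T = 2π/ω ≈ 12.7 weeks.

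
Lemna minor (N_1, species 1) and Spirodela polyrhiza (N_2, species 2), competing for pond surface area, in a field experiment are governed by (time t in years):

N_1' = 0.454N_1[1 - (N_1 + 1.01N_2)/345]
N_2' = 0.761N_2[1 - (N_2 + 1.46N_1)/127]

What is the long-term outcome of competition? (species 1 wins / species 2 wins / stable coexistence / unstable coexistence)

Compare the nullcline intercepts: K1/α12 = 345/1.01 = 342 > K2 = 127; K2/α21 = 127/1.46 = 87 < K1 = 345.
Since the inequalities point opposite ways, species 1 can invade but species 2 cannot.

species 1 excludes species 2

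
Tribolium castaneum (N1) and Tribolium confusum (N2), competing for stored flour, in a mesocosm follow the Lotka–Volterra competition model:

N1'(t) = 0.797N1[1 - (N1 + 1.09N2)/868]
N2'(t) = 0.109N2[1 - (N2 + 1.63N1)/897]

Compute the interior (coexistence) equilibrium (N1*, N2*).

N1* ≈ 141, N2* ≈ 667

Setting both brackets to zero gives the nullclines N1 + 1.09N2 = 868 and 1.63N1 + N2 = 897.
Substituting N2 = 897 - 1.63N1 into the first: N1(1 - 1.09·1.63) = 868 - 1.09·897.
So N1* = -110/-0.777 = 141, and then N2* = 897 - 1.63·141 = 667.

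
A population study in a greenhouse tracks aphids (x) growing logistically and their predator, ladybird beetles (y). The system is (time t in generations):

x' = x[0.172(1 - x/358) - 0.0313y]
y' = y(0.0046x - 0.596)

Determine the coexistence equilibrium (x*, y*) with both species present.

x* ≈ 130, y* ≈ 3.51

From dy/dt = 0 with y > 0: 0.0046x* = 0.596, so x* = 130.
Substitute into dx/dt = 0: 0.172(1 - 130/358) = 0.0313y*.
The bracket is 0.638, giving y* = 0.11/0.0313 = 3.51.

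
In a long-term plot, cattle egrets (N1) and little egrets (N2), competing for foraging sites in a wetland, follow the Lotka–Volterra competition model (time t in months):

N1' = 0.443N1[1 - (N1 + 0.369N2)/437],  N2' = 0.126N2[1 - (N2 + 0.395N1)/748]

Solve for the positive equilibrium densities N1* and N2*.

N1* ≈ 188, N2* ≈ 674

Setting both brackets to zero gives the nullclines N1 + 0.369N2 = 437 and 0.395N1 + N2 = 748.
Substituting N2 = 748 - 0.395N1 into the first: N1(1 - 0.369·0.395) = 437 - 0.369·748.
So N1* = 161/0.854 = 188, and then N2* = 748 - 0.395·188 = 674.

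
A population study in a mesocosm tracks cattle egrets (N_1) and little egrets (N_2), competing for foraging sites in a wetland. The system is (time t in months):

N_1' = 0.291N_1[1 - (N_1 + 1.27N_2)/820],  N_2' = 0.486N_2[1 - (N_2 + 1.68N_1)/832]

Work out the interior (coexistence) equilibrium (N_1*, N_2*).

Setting both brackets to zero gives the nullclines N_1 + 1.27N_2 = 820 and 1.68N_1 + N_2 = 832.
Substituting N_2 = 832 - 1.68N_1 into the first: N_1(1 - 1.27·1.68) = 820 - 1.27·832.
So N_1* = -237/-1.13 = 209, and then N_2* = 832 - 1.68·209 = 481.

N_1* ≈ 209, N_2* ≈ 481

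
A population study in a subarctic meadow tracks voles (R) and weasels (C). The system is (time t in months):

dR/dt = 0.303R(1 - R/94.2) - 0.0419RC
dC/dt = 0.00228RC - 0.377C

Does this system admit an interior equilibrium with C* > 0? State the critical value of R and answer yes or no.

The predator equation gives dC/dt > 0 only when R > 0.377/0.00228 = 165.
Without the predator, R → K = 94.2. Since 94.2 < 165, the predator cannot invade.

Threshold R = 165; K < 165, so no, the predator goes extinct.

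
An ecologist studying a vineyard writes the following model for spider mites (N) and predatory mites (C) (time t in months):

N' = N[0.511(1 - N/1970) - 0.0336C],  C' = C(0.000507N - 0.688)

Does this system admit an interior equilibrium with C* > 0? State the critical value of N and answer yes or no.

Threshold N = 1360; K > 1360, so yes, the predator persists.

The predator equation gives dC/dt > 0 only when N > 0.688/0.000507 = 1360.
Without the predator, N → K = 1970. Since 1970 > 1360, the predator can invade and persist.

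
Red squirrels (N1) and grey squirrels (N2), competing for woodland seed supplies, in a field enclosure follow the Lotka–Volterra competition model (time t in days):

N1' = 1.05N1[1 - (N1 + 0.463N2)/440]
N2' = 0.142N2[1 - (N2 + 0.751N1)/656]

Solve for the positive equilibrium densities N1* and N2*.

Setting both brackets to zero gives the nullclines N1 + 0.463N2 = 440 and 0.751N1 + N2 = 656.
Substituting N2 = 656 - 0.751N1 into the first: N1(1 - 0.463·0.751) = 440 - 0.463·656.
So N1* = 136/0.652 = 209, and then N2* = 656 - 0.751·209 = 499.

N1* ≈ 209, N2* ≈ 499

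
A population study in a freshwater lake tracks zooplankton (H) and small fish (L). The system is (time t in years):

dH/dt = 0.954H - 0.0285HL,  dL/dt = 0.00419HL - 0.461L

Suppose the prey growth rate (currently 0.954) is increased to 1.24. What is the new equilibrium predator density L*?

L* ≈ 43.5

At the interior fixed point, setting dH/dt = 0 with H > 0 fixes L* = (prey growth rate)/(HL coefficient) — independent of the other coefficients.
With the change, L* = 1.24/0.0285 = 43.5; it rises from 33.5.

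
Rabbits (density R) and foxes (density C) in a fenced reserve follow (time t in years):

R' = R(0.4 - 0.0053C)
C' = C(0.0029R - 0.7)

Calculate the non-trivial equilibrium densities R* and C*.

Set dC/dt = 0 with C > 0: 0.0029R - 0.7 = 0, so R* = 0.7/0.0029 = 241.
Set dR/dt = 0 with R > 0: 0.4 - 0.0053C = 0, so C* = 0.4/0.0053 = 75.5.

R* ≈ 241, C* ≈ 75.5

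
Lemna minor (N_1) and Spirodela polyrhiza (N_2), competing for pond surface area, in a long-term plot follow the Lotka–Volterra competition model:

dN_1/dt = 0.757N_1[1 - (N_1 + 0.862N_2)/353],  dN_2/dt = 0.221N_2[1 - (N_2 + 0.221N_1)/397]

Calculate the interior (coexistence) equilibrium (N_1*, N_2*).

N_1* ≈ 13.3, N_2* ≈ 394

Setting both brackets to zero gives the nullclines N_1 + 0.862N_2 = 353 and 0.221N_1 + N_2 = 397.
Substituting N_2 = 397 - 0.221N_1 into the first: N_1(1 - 0.862·0.221) = 353 - 0.862·397.
So N_1* = 10.8/0.809 = 13.3, and then N_2* = 397 - 0.221·13.3 = 394.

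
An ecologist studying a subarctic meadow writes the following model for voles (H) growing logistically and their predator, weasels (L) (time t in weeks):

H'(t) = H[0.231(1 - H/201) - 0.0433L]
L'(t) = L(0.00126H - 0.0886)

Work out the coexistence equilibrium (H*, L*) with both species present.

H* ≈ 70.3, L* ≈ 3.47

From dL/dt = 0 with L > 0: 0.00126H* = 0.0886, so H* = 70.3.
Substitute into dH/dt = 0: 0.231(1 - 70.3/201) = 0.0433L*.
The bracket is 0.65, giving L* = 0.15/0.0433 = 3.47.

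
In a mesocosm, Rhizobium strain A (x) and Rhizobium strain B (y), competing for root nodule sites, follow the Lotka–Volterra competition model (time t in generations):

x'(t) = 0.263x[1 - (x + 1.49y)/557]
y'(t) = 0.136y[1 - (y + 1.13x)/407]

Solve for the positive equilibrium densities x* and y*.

Setting both brackets to zero gives the nullclines x + 1.49y = 557 and 1.13x + y = 407.
Substituting y = 407 - 1.13x into the first: x(1 - 1.49·1.13) = 557 - 1.49·407.
So x* = -49.4/-0.684 = 72.3, and then y* = 407 - 1.13·72.3 = 325.

x* ≈ 72.3, y* ≈ 325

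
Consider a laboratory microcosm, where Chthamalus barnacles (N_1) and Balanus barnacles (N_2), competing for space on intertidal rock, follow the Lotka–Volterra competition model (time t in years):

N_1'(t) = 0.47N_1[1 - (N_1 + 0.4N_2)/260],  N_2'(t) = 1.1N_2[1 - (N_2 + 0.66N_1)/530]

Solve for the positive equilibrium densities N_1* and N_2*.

Setting both brackets to zero gives the nullclines N_1 + 0.4N_2 = 260 and 0.66N_1 + N_2 = 530.
Substituting N_2 = 530 - 0.66N_1 into the first: N_1(1 - 0.4·0.66) = 260 - 0.4·530.
So N_1* = 48/0.736 = 65.2, and then N_2* = 530 - 0.66·65.2 = 487.

N_1* ≈ 65.2, N_2* ≈ 487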